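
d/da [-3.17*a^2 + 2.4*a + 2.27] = 2.4 - 6.34*a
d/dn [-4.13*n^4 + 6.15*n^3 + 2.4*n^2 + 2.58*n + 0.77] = -16.52*n^3 + 18.45*n^2 + 4.8*n + 2.58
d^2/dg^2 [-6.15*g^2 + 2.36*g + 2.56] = -12.3000000000000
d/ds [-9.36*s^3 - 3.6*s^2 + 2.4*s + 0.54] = -28.08*s^2 - 7.2*s + 2.4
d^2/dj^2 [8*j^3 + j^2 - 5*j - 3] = 48*j + 2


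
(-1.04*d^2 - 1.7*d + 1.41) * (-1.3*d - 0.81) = 1.352*d^3 + 3.0524*d^2 - 0.456*d - 1.1421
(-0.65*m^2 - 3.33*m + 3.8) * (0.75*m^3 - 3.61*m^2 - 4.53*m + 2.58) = -0.4875*m^5 - 0.151*m^4 + 17.8158*m^3 - 0.310099999999997*m^2 - 25.8054*m + 9.804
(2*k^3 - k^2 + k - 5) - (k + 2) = 2*k^3 - k^2 - 7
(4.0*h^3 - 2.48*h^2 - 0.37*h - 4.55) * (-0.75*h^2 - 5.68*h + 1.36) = -3.0*h^5 - 20.86*h^4 + 19.8039*h^3 + 2.1413*h^2 + 25.3408*h - 6.188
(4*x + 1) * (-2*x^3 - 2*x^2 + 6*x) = -8*x^4 - 10*x^3 + 22*x^2 + 6*x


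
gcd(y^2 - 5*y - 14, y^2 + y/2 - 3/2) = 1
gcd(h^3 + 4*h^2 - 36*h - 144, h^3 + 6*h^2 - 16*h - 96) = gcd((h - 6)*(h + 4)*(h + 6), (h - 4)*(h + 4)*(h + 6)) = h^2 + 10*h + 24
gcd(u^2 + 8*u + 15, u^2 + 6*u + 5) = u + 5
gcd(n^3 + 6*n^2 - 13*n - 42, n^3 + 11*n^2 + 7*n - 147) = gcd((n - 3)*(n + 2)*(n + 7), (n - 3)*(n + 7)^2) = n^2 + 4*n - 21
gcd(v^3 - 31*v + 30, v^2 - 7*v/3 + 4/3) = v - 1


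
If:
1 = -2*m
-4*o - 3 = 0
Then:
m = -1/2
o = -3/4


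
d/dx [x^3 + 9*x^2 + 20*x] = 3*x^2 + 18*x + 20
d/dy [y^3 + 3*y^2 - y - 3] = 3*y^2 + 6*y - 1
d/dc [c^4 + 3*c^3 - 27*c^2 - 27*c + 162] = 4*c^3 + 9*c^2 - 54*c - 27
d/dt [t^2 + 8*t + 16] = 2*t + 8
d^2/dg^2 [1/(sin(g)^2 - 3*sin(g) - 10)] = (-4*sin(g)^4 + 9*sin(g)^3 - 43*sin(g)^2 + 12*sin(g) + 38)/((sin(g) - 5)^3*(sin(g) + 2)^3)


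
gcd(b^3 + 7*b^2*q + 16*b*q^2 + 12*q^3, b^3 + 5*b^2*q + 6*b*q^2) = b^2 + 5*b*q + 6*q^2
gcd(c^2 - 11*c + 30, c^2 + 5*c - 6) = 1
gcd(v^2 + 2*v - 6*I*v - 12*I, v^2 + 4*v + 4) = v + 2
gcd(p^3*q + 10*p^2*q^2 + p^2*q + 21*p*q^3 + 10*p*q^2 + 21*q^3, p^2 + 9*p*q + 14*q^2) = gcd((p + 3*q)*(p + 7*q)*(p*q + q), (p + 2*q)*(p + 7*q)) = p + 7*q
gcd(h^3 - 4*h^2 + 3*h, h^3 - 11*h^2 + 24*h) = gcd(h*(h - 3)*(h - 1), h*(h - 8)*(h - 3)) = h^2 - 3*h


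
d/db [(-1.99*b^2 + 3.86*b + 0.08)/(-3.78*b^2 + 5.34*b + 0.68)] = (3.96420000000001*b^2 - 2.1016*b + 2.1976)/(14.2884*b^4 - 40.3704*b^3 + 23.3748*b^2 + 7.2624*b + 0.4624)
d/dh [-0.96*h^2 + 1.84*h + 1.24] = 1.84 - 1.92*h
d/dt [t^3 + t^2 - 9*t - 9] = 3*t^2 + 2*t - 9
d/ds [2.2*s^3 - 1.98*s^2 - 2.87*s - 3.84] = 6.6*s^2 - 3.96*s - 2.87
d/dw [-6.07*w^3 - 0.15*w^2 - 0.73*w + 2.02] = -18.21*w^2 - 0.3*w - 0.73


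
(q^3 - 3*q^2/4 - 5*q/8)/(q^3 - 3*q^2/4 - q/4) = (-8*q^2 + 6*q + 5)/(2*(-4*q^2 + 3*q + 1))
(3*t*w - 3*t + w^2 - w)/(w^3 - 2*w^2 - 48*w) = (-3*t*w + 3*t - w^2 + w)/(w*(-w^2 + 2*w + 48))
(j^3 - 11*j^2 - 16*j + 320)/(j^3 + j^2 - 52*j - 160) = (j - 8)/(j + 4)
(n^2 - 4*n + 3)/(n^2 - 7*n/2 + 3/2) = 2*(n - 1)/(2*n - 1)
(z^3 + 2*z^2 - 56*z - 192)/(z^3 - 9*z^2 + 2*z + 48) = (z^2 + 10*z + 24)/(z^2 - z - 6)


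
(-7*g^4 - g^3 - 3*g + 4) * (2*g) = -14*g^5 - 2*g^4 - 6*g^2 + 8*g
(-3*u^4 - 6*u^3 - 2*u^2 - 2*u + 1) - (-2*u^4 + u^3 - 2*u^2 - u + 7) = -u^4 - 7*u^3 - u - 6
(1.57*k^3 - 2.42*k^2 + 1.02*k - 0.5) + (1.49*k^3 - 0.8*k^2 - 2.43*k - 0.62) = 3.06*k^3 - 3.22*k^2 - 1.41*k - 1.12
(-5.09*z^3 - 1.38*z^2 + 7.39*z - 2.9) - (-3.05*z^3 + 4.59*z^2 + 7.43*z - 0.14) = -2.04*z^3 - 5.97*z^2 - 0.04*z - 2.76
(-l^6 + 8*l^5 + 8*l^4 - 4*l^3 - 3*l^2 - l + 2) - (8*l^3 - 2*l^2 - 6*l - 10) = -l^6 + 8*l^5 + 8*l^4 - 12*l^3 - l^2 + 5*l + 12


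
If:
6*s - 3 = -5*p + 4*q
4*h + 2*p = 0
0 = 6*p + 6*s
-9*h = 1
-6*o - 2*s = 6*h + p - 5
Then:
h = -1/9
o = 53/54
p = 2/9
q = -29/36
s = -2/9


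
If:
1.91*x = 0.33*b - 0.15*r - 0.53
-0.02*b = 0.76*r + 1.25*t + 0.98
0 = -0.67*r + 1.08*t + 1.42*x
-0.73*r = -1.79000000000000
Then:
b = 20.90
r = 2.45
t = -2.61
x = 3.14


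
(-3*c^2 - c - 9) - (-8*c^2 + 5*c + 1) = 5*c^2 - 6*c - 10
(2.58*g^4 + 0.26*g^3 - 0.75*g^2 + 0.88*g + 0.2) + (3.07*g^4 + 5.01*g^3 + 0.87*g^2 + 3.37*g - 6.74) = 5.65*g^4 + 5.27*g^3 + 0.12*g^2 + 4.25*g - 6.54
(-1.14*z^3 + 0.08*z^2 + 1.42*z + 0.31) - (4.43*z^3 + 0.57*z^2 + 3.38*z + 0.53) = -5.57*z^3 - 0.49*z^2 - 1.96*z - 0.22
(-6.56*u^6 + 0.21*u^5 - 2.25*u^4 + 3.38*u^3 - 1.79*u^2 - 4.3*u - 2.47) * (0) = 0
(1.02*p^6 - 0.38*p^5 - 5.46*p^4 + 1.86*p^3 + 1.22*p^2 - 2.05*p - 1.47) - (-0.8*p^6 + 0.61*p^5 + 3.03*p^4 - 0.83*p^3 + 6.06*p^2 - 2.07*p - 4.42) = 1.82*p^6 - 0.99*p^5 - 8.49*p^4 + 2.69*p^3 - 4.84*p^2 + 0.02*p + 2.95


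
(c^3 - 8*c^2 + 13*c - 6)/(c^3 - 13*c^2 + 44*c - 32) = (c^2 - 7*c + 6)/(c^2 - 12*c + 32)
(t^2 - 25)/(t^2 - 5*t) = (t + 5)/t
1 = 1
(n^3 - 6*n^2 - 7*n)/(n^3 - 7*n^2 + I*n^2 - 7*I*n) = (n + 1)/(n + I)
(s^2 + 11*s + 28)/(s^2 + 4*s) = (s + 7)/s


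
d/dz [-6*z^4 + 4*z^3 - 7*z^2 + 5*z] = -24*z^3 + 12*z^2 - 14*z + 5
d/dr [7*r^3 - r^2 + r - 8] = 21*r^2 - 2*r + 1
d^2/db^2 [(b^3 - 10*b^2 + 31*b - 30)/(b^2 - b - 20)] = 84/(b^3 + 12*b^2 + 48*b + 64)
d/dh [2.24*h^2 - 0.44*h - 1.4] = 4.48*h - 0.44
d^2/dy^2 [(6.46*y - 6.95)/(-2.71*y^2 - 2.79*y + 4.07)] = (-(5.42*y + 2.79)*(6.46*y - 6.95)*(10.84*y + 5.58) + (105.0396*y - 1.6222)*(2.71*y^2 + 2.79*y - 4.07))/(2.71*y^2 + 2.79*y - 4.07)^3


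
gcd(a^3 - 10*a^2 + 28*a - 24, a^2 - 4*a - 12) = a - 6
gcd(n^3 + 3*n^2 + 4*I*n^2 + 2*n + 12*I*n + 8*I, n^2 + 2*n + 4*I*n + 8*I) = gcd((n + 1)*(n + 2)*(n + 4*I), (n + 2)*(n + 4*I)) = n^2 + n*(2 + 4*I) + 8*I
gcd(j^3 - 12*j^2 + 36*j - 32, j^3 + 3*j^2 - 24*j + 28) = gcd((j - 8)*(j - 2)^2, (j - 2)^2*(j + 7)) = j^2 - 4*j + 4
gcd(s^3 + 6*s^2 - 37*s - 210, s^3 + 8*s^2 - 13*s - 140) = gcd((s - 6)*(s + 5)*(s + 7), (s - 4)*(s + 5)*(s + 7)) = s^2 + 12*s + 35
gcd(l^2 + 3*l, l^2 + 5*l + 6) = l + 3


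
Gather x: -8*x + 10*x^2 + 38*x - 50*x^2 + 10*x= -40*x^2 + 40*x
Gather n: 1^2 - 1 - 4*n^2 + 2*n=-4*n^2 + 2*n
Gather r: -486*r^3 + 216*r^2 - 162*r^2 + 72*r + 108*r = -486*r^3 + 54*r^2 + 180*r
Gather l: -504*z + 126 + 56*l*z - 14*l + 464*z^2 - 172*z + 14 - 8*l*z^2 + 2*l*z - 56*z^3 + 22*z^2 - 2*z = l*(-8*z^2 + 58*z - 14) - 56*z^3 + 486*z^2 - 678*z + 140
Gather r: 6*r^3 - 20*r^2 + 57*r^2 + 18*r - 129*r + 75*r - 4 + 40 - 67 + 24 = 6*r^3 + 37*r^2 - 36*r - 7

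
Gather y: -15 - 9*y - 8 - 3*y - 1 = -12*y - 24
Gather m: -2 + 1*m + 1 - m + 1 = 0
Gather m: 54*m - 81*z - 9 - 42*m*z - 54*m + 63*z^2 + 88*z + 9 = -42*m*z + 63*z^2 + 7*z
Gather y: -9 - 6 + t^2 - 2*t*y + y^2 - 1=t^2 - 2*t*y + y^2 - 16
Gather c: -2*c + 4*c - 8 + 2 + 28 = 2*c + 22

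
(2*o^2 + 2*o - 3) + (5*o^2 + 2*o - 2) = 7*o^2 + 4*o - 5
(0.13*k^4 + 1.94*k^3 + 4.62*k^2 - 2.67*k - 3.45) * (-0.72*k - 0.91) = -0.0936*k^5 - 1.5151*k^4 - 5.0918*k^3 - 2.2818*k^2 + 4.9137*k + 3.1395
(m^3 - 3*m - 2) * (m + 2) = m^4 + 2*m^3 - 3*m^2 - 8*m - 4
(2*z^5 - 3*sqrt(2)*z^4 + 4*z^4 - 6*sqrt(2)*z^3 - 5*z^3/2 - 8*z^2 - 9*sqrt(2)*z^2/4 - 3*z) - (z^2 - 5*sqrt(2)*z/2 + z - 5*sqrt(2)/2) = 2*z^5 - 3*sqrt(2)*z^4 + 4*z^4 - 6*sqrt(2)*z^3 - 5*z^3/2 - 9*z^2 - 9*sqrt(2)*z^2/4 - 4*z + 5*sqrt(2)*z/2 + 5*sqrt(2)/2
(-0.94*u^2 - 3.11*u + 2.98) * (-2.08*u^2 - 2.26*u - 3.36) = 1.9552*u^4 + 8.5932*u^3 + 3.9886*u^2 + 3.7148*u - 10.0128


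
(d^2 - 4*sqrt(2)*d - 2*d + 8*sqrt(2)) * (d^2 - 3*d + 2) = d^4 - 4*sqrt(2)*d^3 - 5*d^3 + 8*d^2 + 20*sqrt(2)*d^2 - 32*sqrt(2)*d - 4*d + 16*sqrt(2)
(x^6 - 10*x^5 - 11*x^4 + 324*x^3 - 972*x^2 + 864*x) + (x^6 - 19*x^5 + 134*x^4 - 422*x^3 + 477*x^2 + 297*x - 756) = 2*x^6 - 29*x^5 + 123*x^4 - 98*x^3 - 495*x^2 + 1161*x - 756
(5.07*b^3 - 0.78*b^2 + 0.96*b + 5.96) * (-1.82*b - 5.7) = -9.2274*b^4 - 27.4794*b^3 + 2.6988*b^2 - 16.3192*b - 33.972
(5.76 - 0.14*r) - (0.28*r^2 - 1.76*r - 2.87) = -0.28*r^2 + 1.62*r + 8.63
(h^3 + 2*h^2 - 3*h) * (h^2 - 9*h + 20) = h^5 - 7*h^4 - h^3 + 67*h^2 - 60*h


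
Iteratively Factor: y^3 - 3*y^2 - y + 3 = (y - 1)*(y^2 - 2*y - 3) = (y - 3)*(y - 1)*(y + 1)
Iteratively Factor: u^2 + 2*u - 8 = (u + 4)*(u - 2)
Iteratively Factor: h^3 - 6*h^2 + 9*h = (h - 3)*(h^2 - 3*h) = (h - 3)^2*(h)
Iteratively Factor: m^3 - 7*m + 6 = (m + 3)*(m^2 - 3*m + 2) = (m - 2)*(m + 3)*(m - 1)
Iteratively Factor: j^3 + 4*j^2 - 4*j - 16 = (j + 2)*(j^2 + 2*j - 8) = (j + 2)*(j + 4)*(j - 2)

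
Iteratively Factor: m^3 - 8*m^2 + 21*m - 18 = (m - 3)*(m^2 - 5*m + 6) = (m - 3)^2*(m - 2)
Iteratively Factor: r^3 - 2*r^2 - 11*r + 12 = (r - 4)*(r^2 + 2*r - 3) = (r - 4)*(r + 3)*(r - 1)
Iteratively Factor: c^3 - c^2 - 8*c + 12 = (c + 3)*(c^2 - 4*c + 4) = (c - 2)*(c + 3)*(c - 2)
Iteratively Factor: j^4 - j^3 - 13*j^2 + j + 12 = (j - 4)*(j^3 + 3*j^2 - j - 3) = (j - 4)*(j + 3)*(j^2 - 1) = (j - 4)*(j - 1)*(j + 3)*(j + 1)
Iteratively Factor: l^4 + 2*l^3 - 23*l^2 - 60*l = (l + 4)*(l^3 - 2*l^2 - 15*l) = l*(l + 4)*(l^2 - 2*l - 15) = l*(l + 3)*(l + 4)*(l - 5)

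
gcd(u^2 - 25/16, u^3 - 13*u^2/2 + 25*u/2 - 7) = 1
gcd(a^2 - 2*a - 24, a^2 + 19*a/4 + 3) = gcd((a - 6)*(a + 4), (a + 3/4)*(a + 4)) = a + 4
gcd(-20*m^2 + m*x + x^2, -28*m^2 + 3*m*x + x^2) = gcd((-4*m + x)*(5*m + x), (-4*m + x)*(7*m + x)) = -4*m + x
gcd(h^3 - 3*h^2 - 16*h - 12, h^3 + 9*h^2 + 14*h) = h + 2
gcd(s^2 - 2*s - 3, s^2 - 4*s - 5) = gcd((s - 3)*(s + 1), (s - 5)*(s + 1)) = s + 1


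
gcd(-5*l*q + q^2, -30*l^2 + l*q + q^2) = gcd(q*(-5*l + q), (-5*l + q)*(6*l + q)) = -5*l + q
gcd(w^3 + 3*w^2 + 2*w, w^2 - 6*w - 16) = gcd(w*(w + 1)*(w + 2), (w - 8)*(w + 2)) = w + 2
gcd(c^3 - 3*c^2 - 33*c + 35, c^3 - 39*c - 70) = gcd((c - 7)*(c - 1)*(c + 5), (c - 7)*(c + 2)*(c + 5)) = c^2 - 2*c - 35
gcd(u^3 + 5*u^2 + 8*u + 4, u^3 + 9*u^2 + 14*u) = u + 2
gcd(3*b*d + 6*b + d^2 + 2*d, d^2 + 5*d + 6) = d + 2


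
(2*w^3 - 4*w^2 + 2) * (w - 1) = 2*w^4 - 6*w^3 + 4*w^2 + 2*w - 2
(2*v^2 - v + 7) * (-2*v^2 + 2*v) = -4*v^4 + 6*v^3 - 16*v^2 + 14*v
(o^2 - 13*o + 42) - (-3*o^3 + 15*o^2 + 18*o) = 3*o^3 - 14*o^2 - 31*o + 42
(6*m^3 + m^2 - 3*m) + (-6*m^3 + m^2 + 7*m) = 2*m^2 + 4*m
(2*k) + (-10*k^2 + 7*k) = -10*k^2 + 9*k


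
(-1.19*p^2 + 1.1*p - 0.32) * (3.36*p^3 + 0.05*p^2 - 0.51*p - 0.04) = -3.9984*p^5 + 3.6365*p^4 - 0.4133*p^3 - 0.5294*p^2 + 0.1192*p + 0.0128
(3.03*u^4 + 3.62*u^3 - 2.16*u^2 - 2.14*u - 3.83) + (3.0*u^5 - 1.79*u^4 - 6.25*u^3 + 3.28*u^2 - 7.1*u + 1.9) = 3.0*u^5 + 1.24*u^4 - 2.63*u^3 + 1.12*u^2 - 9.24*u - 1.93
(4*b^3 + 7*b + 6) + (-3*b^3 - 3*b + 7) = b^3 + 4*b + 13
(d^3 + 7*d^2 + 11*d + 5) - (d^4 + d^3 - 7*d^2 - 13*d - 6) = -d^4 + 14*d^2 + 24*d + 11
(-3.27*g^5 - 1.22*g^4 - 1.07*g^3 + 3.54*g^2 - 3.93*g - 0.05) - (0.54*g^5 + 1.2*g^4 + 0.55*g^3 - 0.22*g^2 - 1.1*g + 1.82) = -3.81*g^5 - 2.42*g^4 - 1.62*g^3 + 3.76*g^2 - 2.83*g - 1.87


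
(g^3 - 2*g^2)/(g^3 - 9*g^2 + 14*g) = g/(g - 7)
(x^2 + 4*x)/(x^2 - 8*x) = (x + 4)/(x - 8)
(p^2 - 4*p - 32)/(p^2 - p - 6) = (-p^2 + 4*p + 32)/(-p^2 + p + 6)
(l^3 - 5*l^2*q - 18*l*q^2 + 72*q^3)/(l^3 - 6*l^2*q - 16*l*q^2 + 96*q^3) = (-l + 3*q)/(-l + 4*q)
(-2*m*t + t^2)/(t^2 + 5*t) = (-2*m + t)/(t + 5)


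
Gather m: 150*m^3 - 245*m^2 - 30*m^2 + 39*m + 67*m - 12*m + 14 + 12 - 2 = 150*m^3 - 275*m^2 + 94*m + 24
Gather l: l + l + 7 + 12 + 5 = 2*l + 24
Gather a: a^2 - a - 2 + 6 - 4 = a^2 - a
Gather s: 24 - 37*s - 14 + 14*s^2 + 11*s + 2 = 14*s^2 - 26*s + 12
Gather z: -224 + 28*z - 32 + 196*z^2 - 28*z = 196*z^2 - 256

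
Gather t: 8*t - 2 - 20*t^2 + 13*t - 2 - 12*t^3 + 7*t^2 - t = -12*t^3 - 13*t^2 + 20*t - 4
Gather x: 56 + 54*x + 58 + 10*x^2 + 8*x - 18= 10*x^2 + 62*x + 96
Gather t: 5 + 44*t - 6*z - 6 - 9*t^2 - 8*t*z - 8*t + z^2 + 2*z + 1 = -9*t^2 + t*(36 - 8*z) + z^2 - 4*z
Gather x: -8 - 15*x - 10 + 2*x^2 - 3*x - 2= 2*x^2 - 18*x - 20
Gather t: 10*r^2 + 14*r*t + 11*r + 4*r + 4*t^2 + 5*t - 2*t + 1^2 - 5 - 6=10*r^2 + 15*r + 4*t^2 + t*(14*r + 3) - 10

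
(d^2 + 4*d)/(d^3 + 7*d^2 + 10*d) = (d + 4)/(d^2 + 7*d + 10)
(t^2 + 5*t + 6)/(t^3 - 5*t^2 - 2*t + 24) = (t + 3)/(t^2 - 7*t + 12)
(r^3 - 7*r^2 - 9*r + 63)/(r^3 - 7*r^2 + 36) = (r^2 - 4*r - 21)/(r^2 - 4*r - 12)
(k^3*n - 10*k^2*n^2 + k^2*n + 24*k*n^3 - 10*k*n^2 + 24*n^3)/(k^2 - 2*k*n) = n*(k^3 - 10*k^2*n + k^2 + 24*k*n^2 - 10*k*n + 24*n^2)/(k*(k - 2*n))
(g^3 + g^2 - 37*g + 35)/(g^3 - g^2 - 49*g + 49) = (g - 5)/(g - 7)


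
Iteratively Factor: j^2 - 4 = (j - 2)*(j + 2)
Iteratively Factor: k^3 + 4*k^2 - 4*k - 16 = (k + 2)*(k^2 + 2*k - 8) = (k - 2)*(k + 2)*(k + 4)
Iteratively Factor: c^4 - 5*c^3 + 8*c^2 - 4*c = (c - 1)*(c^3 - 4*c^2 + 4*c) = c*(c - 1)*(c^2 - 4*c + 4) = c*(c - 2)*(c - 1)*(c - 2)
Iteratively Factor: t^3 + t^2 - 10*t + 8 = (t + 4)*(t^2 - 3*t + 2) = (t - 1)*(t + 4)*(t - 2)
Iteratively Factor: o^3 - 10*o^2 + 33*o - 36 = (o - 4)*(o^2 - 6*o + 9) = (o - 4)*(o - 3)*(o - 3)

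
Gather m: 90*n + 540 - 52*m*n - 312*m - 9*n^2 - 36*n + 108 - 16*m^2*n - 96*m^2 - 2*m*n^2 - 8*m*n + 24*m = m^2*(-16*n - 96) + m*(-2*n^2 - 60*n - 288) - 9*n^2 + 54*n + 648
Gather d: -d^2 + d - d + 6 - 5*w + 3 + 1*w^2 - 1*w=-d^2 + w^2 - 6*w + 9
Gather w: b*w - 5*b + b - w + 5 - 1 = -4*b + w*(b - 1) + 4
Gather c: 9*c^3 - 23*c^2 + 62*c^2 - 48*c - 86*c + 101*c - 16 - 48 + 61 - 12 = 9*c^3 + 39*c^2 - 33*c - 15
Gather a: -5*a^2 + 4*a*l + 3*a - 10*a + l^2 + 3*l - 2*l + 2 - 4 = -5*a^2 + a*(4*l - 7) + l^2 + l - 2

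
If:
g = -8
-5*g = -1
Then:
No Solution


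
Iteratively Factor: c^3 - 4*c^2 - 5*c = (c)*(c^2 - 4*c - 5) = c*(c + 1)*(c - 5)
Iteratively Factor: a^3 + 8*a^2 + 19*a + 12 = (a + 3)*(a^2 + 5*a + 4) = (a + 1)*(a + 3)*(a + 4)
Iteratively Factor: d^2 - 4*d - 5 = (d + 1)*(d - 5)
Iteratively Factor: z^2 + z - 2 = (z - 1)*(z + 2)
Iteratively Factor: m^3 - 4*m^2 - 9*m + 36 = (m - 3)*(m^2 - m - 12) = (m - 4)*(m - 3)*(m + 3)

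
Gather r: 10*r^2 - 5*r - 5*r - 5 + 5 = 10*r^2 - 10*r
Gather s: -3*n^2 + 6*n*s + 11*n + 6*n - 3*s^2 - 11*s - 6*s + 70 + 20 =-3*n^2 + 17*n - 3*s^2 + s*(6*n - 17) + 90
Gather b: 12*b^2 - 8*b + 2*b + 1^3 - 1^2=12*b^2 - 6*b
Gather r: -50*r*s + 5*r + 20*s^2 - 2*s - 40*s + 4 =r*(5 - 50*s) + 20*s^2 - 42*s + 4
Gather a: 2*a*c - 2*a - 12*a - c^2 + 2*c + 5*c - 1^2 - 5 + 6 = a*(2*c - 14) - c^2 + 7*c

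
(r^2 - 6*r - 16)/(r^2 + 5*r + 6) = (r - 8)/(r + 3)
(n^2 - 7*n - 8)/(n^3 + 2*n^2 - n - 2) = (n - 8)/(n^2 + n - 2)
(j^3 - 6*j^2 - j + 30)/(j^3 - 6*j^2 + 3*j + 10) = (j^2 - j - 6)/(j^2 - j - 2)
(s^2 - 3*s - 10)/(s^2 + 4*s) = (s^2 - 3*s - 10)/(s*(s + 4))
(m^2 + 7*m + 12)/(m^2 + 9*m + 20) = (m + 3)/(m + 5)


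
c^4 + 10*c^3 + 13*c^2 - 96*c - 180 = (c - 3)*(c + 2)*(c + 5)*(c + 6)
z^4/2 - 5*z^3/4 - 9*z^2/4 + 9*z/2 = z*(z/2 + 1)*(z - 3)*(z - 3/2)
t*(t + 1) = t^2 + t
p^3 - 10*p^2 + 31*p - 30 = (p - 5)*(p - 3)*(p - 2)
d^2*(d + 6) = d^3 + 6*d^2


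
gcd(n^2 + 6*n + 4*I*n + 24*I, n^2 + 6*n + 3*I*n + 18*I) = n + 6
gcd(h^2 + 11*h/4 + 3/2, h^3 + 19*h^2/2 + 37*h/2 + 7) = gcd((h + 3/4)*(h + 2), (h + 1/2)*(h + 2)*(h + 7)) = h + 2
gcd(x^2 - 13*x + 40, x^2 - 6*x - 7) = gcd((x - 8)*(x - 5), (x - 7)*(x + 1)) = 1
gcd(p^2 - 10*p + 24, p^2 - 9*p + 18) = p - 6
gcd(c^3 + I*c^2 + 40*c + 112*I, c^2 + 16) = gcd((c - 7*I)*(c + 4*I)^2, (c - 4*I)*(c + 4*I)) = c + 4*I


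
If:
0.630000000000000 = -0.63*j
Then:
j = -1.00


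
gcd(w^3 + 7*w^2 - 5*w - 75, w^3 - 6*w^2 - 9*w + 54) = w - 3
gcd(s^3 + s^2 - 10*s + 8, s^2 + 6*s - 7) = s - 1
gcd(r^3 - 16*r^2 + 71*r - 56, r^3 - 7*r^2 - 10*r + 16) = r^2 - 9*r + 8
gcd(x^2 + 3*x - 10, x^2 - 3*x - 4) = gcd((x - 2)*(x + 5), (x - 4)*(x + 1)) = 1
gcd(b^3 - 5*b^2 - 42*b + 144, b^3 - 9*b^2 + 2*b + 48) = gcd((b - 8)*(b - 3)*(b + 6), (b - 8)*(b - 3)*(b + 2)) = b^2 - 11*b + 24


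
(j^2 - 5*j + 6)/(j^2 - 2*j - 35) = (-j^2 + 5*j - 6)/(-j^2 + 2*j + 35)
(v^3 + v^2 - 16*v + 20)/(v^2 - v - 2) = (v^2 + 3*v - 10)/(v + 1)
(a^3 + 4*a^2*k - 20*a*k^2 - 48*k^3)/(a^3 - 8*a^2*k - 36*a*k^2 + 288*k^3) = (a^2 - 2*a*k - 8*k^2)/(a^2 - 14*a*k + 48*k^2)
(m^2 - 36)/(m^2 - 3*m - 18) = (m + 6)/(m + 3)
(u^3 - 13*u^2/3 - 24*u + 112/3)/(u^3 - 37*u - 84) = (u - 4/3)/(u + 3)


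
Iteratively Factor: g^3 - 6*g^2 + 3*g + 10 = (g - 2)*(g^2 - 4*g - 5) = (g - 2)*(g + 1)*(g - 5)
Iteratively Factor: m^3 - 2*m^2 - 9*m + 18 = (m + 3)*(m^2 - 5*m + 6) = (m - 2)*(m + 3)*(m - 3)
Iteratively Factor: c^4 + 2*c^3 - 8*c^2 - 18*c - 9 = (c + 1)*(c^3 + c^2 - 9*c - 9) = (c - 3)*(c + 1)*(c^2 + 4*c + 3) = (c - 3)*(c + 1)^2*(c + 3)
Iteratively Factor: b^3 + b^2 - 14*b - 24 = (b + 3)*(b^2 - 2*b - 8) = (b - 4)*(b + 3)*(b + 2)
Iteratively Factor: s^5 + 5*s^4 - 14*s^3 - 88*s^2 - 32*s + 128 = (s + 4)*(s^4 + s^3 - 18*s^2 - 16*s + 32) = (s + 2)*(s + 4)*(s^3 - s^2 - 16*s + 16) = (s + 2)*(s + 4)^2*(s^2 - 5*s + 4) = (s - 1)*(s + 2)*(s + 4)^2*(s - 4)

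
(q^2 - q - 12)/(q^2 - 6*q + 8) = (q + 3)/(q - 2)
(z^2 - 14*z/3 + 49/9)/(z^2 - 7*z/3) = (z - 7/3)/z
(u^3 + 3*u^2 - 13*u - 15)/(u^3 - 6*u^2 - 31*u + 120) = (u + 1)/(u - 8)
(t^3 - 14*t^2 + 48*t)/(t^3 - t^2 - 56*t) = (t - 6)/(t + 7)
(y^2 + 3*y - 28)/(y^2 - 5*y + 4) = (y + 7)/(y - 1)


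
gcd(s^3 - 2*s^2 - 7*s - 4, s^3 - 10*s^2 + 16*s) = 1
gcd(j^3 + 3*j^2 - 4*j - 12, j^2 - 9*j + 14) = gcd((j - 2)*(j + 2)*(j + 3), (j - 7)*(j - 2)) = j - 2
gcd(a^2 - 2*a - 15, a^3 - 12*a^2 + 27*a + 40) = a - 5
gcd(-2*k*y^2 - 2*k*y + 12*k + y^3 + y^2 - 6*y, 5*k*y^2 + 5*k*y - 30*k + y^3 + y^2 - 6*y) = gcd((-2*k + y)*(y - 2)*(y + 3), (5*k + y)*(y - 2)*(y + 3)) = y^2 + y - 6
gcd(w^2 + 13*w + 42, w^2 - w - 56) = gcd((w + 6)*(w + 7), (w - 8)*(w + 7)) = w + 7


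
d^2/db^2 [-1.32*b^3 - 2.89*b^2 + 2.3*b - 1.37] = -7.92*b - 5.78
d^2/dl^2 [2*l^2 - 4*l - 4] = 4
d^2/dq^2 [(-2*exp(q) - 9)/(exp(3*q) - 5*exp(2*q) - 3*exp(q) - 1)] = (-8*exp(6*q) - 51*exp(5*q) + 421*exp(4*q) - 842*exp(3*q) - 426*exp(2*q) + 105*exp(q) + 25)*exp(q)/(exp(9*q) - 15*exp(8*q) + 66*exp(7*q) - 38*exp(6*q) - 168*exp(5*q) - 192*exp(4*q) - 114*exp(3*q) - 42*exp(2*q) - 9*exp(q) - 1)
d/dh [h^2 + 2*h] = 2*h + 2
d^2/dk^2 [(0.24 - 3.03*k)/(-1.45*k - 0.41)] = (1.77635683940025e-15*k - 4.61187)/(1.45*k + 0.41)^3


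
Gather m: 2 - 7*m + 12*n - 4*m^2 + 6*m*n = -4*m^2 + m*(6*n - 7) + 12*n + 2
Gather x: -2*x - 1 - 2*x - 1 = -4*x - 2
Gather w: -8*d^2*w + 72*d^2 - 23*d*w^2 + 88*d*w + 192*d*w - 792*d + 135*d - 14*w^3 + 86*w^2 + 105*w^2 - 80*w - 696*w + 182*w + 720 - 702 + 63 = 72*d^2 - 657*d - 14*w^3 + w^2*(191 - 23*d) + w*(-8*d^2 + 280*d - 594) + 81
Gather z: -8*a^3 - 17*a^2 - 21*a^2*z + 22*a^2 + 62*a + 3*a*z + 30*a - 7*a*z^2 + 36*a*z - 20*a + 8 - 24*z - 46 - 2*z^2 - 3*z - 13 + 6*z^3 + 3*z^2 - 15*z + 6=-8*a^3 + 5*a^2 + 72*a + 6*z^3 + z^2*(1 - 7*a) + z*(-21*a^2 + 39*a - 42) - 45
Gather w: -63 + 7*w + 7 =7*w - 56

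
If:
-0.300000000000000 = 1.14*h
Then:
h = -0.26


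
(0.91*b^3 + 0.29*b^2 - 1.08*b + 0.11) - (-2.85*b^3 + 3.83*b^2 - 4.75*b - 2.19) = 3.76*b^3 - 3.54*b^2 + 3.67*b + 2.3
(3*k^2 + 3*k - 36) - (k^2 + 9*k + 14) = 2*k^2 - 6*k - 50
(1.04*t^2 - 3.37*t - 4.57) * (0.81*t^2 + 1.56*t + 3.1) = 0.8424*t^4 - 1.1073*t^3 - 5.7349*t^2 - 17.5762*t - 14.167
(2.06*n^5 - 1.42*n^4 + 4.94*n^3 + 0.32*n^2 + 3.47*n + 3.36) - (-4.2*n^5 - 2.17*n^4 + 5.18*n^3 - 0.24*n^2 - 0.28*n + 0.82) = 6.26*n^5 + 0.75*n^4 - 0.239999999999999*n^3 + 0.56*n^2 + 3.75*n + 2.54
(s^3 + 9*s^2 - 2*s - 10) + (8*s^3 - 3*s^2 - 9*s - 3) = 9*s^3 + 6*s^2 - 11*s - 13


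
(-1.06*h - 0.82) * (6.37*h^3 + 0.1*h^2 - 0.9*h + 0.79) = -6.7522*h^4 - 5.3294*h^3 + 0.872*h^2 - 0.0994*h - 0.6478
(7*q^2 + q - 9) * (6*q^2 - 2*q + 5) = 42*q^4 - 8*q^3 - 21*q^2 + 23*q - 45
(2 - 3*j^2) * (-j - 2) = 3*j^3 + 6*j^2 - 2*j - 4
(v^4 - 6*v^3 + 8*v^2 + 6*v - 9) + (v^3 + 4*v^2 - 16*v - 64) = v^4 - 5*v^3 + 12*v^2 - 10*v - 73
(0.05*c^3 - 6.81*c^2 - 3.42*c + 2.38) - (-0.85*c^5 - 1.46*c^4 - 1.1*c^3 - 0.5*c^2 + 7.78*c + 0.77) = 0.85*c^5 + 1.46*c^4 + 1.15*c^3 - 6.31*c^2 - 11.2*c + 1.61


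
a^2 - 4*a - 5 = (a - 5)*(a + 1)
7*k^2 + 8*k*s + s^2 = (k + s)*(7*k + s)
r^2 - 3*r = r*(r - 3)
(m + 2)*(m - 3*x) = m^2 - 3*m*x + 2*m - 6*x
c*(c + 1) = c^2 + c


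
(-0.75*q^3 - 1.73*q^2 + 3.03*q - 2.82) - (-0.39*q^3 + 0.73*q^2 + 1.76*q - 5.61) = -0.36*q^3 - 2.46*q^2 + 1.27*q + 2.79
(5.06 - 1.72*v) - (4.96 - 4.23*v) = 2.51*v + 0.0999999999999996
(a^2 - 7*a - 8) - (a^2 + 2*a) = -9*a - 8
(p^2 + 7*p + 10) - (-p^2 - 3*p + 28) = 2*p^2 + 10*p - 18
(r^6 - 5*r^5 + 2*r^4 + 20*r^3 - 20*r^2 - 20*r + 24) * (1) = r^6 - 5*r^5 + 2*r^4 + 20*r^3 - 20*r^2 - 20*r + 24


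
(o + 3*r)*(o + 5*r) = o^2 + 8*o*r + 15*r^2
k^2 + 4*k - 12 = (k - 2)*(k + 6)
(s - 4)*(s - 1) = s^2 - 5*s + 4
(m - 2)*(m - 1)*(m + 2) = m^3 - m^2 - 4*m + 4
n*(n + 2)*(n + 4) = n^3 + 6*n^2 + 8*n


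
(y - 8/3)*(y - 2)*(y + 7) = y^3 + 7*y^2/3 - 82*y/3 + 112/3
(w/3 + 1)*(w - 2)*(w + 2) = w^3/3 + w^2 - 4*w/3 - 4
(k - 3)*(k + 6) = k^2 + 3*k - 18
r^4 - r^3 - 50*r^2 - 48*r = r*(r - 8)*(r + 1)*(r + 6)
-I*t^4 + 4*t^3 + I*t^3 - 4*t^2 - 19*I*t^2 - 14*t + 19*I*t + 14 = (t - 2*I)*(t - I)*(t + 7*I)*(-I*t + I)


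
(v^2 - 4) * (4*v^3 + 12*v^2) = 4*v^5 + 12*v^4 - 16*v^3 - 48*v^2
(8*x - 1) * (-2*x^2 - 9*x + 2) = -16*x^3 - 70*x^2 + 25*x - 2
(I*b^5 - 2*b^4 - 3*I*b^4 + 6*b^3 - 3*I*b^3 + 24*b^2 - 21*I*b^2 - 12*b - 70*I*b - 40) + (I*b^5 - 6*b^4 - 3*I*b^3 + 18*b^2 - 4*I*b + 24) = 2*I*b^5 - 8*b^4 - 3*I*b^4 + 6*b^3 - 6*I*b^3 + 42*b^2 - 21*I*b^2 - 12*b - 74*I*b - 16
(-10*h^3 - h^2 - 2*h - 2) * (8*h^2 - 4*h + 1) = -80*h^5 + 32*h^4 - 22*h^3 - 9*h^2 + 6*h - 2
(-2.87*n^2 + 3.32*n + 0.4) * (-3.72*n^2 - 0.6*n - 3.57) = 10.6764*n^4 - 10.6284*n^3 + 6.7659*n^2 - 12.0924*n - 1.428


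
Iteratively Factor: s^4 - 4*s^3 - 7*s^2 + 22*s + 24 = (s + 2)*(s^3 - 6*s^2 + 5*s + 12) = (s + 1)*(s + 2)*(s^2 - 7*s + 12) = (s - 4)*(s + 1)*(s + 2)*(s - 3)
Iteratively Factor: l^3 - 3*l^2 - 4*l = (l)*(l^2 - 3*l - 4) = l*(l - 4)*(l + 1)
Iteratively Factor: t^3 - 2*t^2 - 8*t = (t + 2)*(t^2 - 4*t) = (t - 4)*(t + 2)*(t)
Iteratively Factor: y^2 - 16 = (y + 4)*(y - 4)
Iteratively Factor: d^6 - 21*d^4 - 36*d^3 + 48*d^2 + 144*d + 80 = (d + 1)*(d^5 - d^4 - 20*d^3 - 16*d^2 + 64*d + 80) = (d - 2)*(d + 1)*(d^4 + d^3 - 18*d^2 - 52*d - 40) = (d - 2)*(d + 1)*(d + 2)*(d^3 - d^2 - 16*d - 20) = (d - 2)*(d + 1)*(d + 2)^2*(d^2 - 3*d - 10) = (d - 5)*(d - 2)*(d + 1)*(d + 2)^2*(d + 2)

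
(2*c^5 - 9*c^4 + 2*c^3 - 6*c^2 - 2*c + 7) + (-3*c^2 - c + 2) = 2*c^5 - 9*c^4 + 2*c^3 - 9*c^2 - 3*c + 9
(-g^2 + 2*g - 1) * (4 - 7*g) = 7*g^3 - 18*g^2 + 15*g - 4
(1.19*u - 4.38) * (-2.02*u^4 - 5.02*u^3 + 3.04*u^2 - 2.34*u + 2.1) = -2.4038*u^5 + 2.8738*u^4 + 25.6052*u^3 - 16.0998*u^2 + 12.7482*u - 9.198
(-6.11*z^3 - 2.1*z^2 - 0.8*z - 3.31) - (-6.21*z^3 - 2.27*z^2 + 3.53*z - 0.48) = 0.0999999999999996*z^3 + 0.17*z^2 - 4.33*z - 2.83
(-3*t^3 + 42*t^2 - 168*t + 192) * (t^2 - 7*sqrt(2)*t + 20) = -3*t^5 + 21*sqrt(2)*t^4 + 42*t^4 - 294*sqrt(2)*t^3 - 228*t^3 + 1032*t^2 + 1176*sqrt(2)*t^2 - 3360*t - 1344*sqrt(2)*t + 3840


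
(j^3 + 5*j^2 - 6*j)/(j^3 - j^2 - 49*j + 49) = j*(j + 6)/(j^2 - 49)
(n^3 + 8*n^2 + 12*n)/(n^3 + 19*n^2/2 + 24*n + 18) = 2*n/(2*n + 3)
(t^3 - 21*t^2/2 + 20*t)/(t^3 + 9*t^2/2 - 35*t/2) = (t - 8)/(t + 7)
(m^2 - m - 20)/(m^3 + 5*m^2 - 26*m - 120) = 1/(m + 6)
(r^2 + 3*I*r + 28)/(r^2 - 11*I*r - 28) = (r + 7*I)/(r - 7*I)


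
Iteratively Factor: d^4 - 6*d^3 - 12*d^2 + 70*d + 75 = (d + 3)*(d^3 - 9*d^2 + 15*d + 25) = (d + 1)*(d + 3)*(d^2 - 10*d + 25) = (d - 5)*(d + 1)*(d + 3)*(d - 5)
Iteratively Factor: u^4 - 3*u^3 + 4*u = (u)*(u^3 - 3*u^2 + 4) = u*(u - 2)*(u^2 - u - 2) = u*(u - 2)^2*(u + 1)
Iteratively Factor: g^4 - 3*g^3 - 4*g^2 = (g)*(g^3 - 3*g^2 - 4*g) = g*(g - 4)*(g^2 + g) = g^2*(g - 4)*(g + 1)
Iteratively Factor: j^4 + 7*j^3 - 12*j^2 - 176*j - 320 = (j + 4)*(j^3 + 3*j^2 - 24*j - 80) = (j - 5)*(j + 4)*(j^2 + 8*j + 16) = (j - 5)*(j + 4)^2*(j + 4)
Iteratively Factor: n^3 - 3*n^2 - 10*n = (n)*(n^2 - 3*n - 10) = n*(n + 2)*(n - 5)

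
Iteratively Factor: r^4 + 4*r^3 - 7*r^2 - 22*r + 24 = (r - 2)*(r^3 + 6*r^2 + 5*r - 12) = (r - 2)*(r - 1)*(r^2 + 7*r + 12) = (r - 2)*(r - 1)*(r + 3)*(r + 4)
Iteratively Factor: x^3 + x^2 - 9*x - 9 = (x + 3)*(x^2 - 2*x - 3) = (x - 3)*(x + 3)*(x + 1)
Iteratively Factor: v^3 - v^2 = (v)*(v^2 - v) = v^2*(v - 1)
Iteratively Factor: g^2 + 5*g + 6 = (g + 3)*(g + 2)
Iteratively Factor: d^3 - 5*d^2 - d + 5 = (d + 1)*(d^2 - 6*d + 5) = (d - 1)*(d + 1)*(d - 5)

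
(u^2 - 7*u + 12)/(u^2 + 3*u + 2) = (u^2 - 7*u + 12)/(u^2 + 3*u + 2)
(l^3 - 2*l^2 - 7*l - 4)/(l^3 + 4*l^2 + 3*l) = (l^2 - 3*l - 4)/(l*(l + 3))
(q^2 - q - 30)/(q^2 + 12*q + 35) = (q - 6)/(q + 7)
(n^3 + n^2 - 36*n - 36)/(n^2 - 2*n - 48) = (n^2 - 5*n - 6)/(n - 8)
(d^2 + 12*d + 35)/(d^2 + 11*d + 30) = (d + 7)/(d + 6)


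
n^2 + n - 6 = (n - 2)*(n + 3)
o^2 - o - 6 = (o - 3)*(o + 2)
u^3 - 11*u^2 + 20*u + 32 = (u - 8)*(u - 4)*(u + 1)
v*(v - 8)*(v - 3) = v^3 - 11*v^2 + 24*v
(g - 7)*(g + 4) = g^2 - 3*g - 28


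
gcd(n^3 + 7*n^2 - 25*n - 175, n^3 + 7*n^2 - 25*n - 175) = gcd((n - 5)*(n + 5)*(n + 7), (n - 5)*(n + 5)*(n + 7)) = n^3 + 7*n^2 - 25*n - 175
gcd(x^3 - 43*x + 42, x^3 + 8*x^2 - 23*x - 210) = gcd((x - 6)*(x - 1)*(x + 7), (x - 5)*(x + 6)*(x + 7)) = x + 7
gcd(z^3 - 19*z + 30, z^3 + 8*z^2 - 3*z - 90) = z^2 + 2*z - 15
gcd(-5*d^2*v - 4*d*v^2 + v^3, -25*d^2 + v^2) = -5*d + v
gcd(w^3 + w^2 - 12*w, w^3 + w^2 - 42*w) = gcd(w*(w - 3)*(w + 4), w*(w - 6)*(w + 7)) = w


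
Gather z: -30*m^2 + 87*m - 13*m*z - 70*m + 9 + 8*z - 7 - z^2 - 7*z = -30*m^2 + 17*m - z^2 + z*(1 - 13*m) + 2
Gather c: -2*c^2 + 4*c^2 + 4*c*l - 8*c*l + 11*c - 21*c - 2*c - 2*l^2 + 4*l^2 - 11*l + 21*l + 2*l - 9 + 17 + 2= 2*c^2 + c*(-4*l - 12) + 2*l^2 + 12*l + 10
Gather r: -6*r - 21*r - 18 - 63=-27*r - 81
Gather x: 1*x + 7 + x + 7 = 2*x + 14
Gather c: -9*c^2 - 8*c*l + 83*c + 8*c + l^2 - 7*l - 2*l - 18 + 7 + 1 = -9*c^2 + c*(91 - 8*l) + l^2 - 9*l - 10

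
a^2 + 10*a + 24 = (a + 4)*(a + 6)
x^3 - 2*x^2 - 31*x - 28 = (x - 7)*(x + 1)*(x + 4)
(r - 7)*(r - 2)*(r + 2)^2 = r^4 - 5*r^3 - 18*r^2 + 20*r + 56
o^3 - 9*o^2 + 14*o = o*(o - 7)*(o - 2)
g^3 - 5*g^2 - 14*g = g*(g - 7)*(g + 2)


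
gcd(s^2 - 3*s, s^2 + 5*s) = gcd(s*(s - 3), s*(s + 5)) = s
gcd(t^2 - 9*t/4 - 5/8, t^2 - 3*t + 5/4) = t - 5/2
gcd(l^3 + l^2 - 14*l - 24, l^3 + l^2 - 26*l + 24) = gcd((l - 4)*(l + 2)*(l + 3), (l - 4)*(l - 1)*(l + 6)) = l - 4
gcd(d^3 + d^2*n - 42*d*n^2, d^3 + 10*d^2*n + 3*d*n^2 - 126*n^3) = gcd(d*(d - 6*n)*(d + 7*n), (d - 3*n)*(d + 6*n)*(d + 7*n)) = d + 7*n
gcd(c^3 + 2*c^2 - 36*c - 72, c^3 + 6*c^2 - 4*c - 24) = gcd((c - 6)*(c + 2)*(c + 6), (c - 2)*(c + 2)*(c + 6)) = c^2 + 8*c + 12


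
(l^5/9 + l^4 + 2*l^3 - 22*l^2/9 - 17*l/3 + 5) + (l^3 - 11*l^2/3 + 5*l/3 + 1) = l^5/9 + l^4 + 3*l^3 - 55*l^2/9 - 4*l + 6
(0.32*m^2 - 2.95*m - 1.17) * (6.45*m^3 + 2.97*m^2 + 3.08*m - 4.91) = 2.064*m^5 - 18.0771*m^4 - 15.3224*m^3 - 14.1321*m^2 + 10.8809*m + 5.7447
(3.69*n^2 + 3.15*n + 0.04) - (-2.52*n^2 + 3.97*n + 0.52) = 6.21*n^2 - 0.82*n - 0.48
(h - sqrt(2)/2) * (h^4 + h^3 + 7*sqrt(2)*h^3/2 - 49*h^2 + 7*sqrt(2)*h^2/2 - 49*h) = h^5 + h^4 + 3*sqrt(2)*h^4 - 105*h^3/2 + 3*sqrt(2)*h^3 - 105*h^2/2 + 49*sqrt(2)*h^2/2 + 49*sqrt(2)*h/2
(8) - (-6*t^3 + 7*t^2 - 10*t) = 6*t^3 - 7*t^2 + 10*t + 8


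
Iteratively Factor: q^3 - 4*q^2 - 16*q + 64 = (q - 4)*(q^2 - 16) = (q - 4)^2*(q + 4)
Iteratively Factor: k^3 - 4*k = (k)*(k^2 - 4) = k*(k + 2)*(k - 2)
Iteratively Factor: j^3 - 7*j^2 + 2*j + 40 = (j + 2)*(j^2 - 9*j + 20) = (j - 5)*(j + 2)*(j - 4)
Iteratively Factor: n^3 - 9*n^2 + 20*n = (n - 5)*(n^2 - 4*n) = (n - 5)*(n - 4)*(n)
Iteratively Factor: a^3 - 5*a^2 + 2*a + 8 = (a - 4)*(a^2 - a - 2) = (a - 4)*(a + 1)*(a - 2)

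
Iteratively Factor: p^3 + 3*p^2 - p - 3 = (p + 3)*(p^2 - 1) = (p + 1)*(p + 3)*(p - 1)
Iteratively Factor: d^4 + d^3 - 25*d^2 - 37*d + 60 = (d + 4)*(d^3 - 3*d^2 - 13*d + 15) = (d + 3)*(d + 4)*(d^2 - 6*d + 5) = (d - 1)*(d + 3)*(d + 4)*(d - 5)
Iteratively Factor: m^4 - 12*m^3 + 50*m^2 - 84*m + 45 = (m - 1)*(m^3 - 11*m^2 + 39*m - 45) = (m - 5)*(m - 1)*(m^2 - 6*m + 9) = (m - 5)*(m - 3)*(m - 1)*(m - 3)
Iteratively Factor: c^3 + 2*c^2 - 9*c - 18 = (c - 3)*(c^2 + 5*c + 6) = (c - 3)*(c + 2)*(c + 3)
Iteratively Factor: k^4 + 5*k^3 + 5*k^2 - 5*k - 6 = (k + 2)*(k^3 + 3*k^2 - k - 3) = (k - 1)*(k + 2)*(k^2 + 4*k + 3) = (k - 1)*(k + 1)*(k + 2)*(k + 3)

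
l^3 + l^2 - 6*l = l*(l - 2)*(l + 3)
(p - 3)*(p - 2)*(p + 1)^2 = p^4 - 3*p^3 - 3*p^2 + 7*p + 6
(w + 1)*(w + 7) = w^2 + 8*w + 7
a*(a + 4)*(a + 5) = a^3 + 9*a^2 + 20*a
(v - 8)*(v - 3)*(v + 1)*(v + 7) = v^4 - 3*v^3 - 57*v^2 + 115*v + 168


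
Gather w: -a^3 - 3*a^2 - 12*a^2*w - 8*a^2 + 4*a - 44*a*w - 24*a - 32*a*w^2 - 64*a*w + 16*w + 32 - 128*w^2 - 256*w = -a^3 - 11*a^2 - 20*a + w^2*(-32*a - 128) + w*(-12*a^2 - 108*a - 240) + 32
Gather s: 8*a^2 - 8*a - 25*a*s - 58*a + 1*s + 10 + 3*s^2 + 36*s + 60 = 8*a^2 - 66*a + 3*s^2 + s*(37 - 25*a) + 70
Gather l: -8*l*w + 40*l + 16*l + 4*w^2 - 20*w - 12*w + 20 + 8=l*(56 - 8*w) + 4*w^2 - 32*w + 28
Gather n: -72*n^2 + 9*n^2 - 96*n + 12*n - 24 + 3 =-63*n^2 - 84*n - 21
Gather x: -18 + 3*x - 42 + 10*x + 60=13*x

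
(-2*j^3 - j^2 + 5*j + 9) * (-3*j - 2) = 6*j^4 + 7*j^3 - 13*j^2 - 37*j - 18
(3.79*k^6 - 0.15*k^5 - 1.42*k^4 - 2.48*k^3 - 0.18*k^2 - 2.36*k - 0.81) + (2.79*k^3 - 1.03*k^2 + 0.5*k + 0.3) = 3.79*k^6 - 0.15*k^5 - 1.42*k^4 + 0.31*k^3 - 1.21*k^2 - 1.86*k - 0.51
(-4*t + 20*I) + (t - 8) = -3*t - 8 + 20*I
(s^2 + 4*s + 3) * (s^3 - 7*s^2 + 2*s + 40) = s^5 - 3*s^4 - 23*s^3 + 27*s^2 + 166*s + 120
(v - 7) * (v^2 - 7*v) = v^3 - 14*v^2 + 49*v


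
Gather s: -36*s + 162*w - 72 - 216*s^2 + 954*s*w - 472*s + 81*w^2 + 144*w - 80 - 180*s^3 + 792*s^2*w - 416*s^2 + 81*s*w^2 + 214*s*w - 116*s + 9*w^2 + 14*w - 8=-180*s^3 + s^2*(792*w - 632) + s*(81*w^2 + 1168*w - 624) + 90*w^2 + 320*w - 160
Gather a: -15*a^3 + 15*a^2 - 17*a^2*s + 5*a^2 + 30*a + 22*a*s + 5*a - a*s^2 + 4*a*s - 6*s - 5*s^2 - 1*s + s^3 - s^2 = -15*a^3 + a^2*(20 - 17*s) + a*(-s^2 + 26*s + 35) + s^3 - 6*s^2 - 7*s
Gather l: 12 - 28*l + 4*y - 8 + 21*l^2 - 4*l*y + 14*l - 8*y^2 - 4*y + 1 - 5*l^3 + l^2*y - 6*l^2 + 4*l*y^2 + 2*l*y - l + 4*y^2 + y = -5*l^3 + l^2*(y + 15) + l*(4*y^2 - 2*y - 15) - 4*y^2 + y + 5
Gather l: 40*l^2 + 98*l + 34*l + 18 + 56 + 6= 40*l^2 + 132*l + 80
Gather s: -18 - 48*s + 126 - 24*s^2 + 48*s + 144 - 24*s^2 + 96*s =-48*s^2 + 96*s + 252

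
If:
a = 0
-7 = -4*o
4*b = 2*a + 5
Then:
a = 0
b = 5/4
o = 7/4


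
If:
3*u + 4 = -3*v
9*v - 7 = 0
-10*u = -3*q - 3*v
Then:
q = -211/27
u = -19/9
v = 7/9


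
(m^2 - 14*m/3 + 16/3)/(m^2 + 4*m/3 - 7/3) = (3*m^2 - 14*m + 16)/(3*m^2 + 4*m - 7)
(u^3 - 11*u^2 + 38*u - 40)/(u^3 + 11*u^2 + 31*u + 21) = (u^3 - 11*u^2 + 38*u - 40)/(u^3 + 11*u^2 + 31*u + 21)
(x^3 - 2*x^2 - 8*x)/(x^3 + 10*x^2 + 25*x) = (x^2 - 2*x - 8)/(x^2 + 10*x + 25)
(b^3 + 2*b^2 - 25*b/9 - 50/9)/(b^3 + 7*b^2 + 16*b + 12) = (b^2 - 25/9)/(b^2 + 5*b + 6)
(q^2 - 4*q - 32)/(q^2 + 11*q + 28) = (q - 8)/(q + 7)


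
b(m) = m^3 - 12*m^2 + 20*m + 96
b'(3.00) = -25.00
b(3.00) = 75.00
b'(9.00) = 47.00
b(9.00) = 33.00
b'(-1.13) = 50.95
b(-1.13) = 56.63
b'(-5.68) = 253.11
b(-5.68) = -588.00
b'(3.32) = -26.61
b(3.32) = 66.73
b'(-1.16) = 51.88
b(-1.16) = 55.09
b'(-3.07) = 121.95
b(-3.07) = -107.43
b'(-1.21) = 53.43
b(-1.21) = 52.46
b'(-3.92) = 160.18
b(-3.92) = -227.03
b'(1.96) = -15.52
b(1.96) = 96.63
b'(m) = 3*m^2 - 24*m + 20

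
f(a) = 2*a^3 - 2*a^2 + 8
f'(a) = 6*a^2 - 4*a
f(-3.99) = -150.88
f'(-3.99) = 111.48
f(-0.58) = 6.94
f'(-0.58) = 4.34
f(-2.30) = -26.91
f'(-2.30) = 40.94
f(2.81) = 36.58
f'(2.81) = 36.14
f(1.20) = 8.58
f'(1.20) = 3.84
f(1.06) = 8.13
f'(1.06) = 2.50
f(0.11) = 7.98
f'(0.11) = -0.37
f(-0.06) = 7.99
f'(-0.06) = 0.26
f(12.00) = 3176.00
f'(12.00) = 816.00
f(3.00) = 44.00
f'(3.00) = 42.00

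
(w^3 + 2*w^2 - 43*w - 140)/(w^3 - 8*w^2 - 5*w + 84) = (w^2 + 9*w + 20)/(w^2 - w - 12)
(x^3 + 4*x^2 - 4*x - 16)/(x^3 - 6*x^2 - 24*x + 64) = (x + 2)/(x - 8)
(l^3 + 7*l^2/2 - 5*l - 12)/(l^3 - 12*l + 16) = (l + 3/2)/(l - 2)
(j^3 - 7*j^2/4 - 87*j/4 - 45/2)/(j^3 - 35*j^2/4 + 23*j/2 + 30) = (j + 3)/(j - 4)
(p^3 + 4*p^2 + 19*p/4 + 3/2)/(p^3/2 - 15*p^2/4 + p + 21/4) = (4*p^3 + 16*p^2 + 19*p + 6)/(2*p^3 - 15*p^2 + 4*p + 21)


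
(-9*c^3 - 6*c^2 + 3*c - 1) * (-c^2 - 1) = 9*c^5 + 6*c^4 + 6*c^3 + 7*c^2 - 3*c + 1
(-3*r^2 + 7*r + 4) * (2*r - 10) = -6*r^3 + 44*r^2 - 62*r - 40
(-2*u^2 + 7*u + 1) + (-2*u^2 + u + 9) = -4*u^2 + 8*u + 10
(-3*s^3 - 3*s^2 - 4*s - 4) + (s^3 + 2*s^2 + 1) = -2*s^3 - s^2 - 4*s - 3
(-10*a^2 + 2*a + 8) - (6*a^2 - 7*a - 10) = -16*a^2 + 9*a + 18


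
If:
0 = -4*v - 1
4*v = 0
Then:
No Solution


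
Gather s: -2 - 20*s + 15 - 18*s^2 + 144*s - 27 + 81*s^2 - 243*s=63*s^2 - 119*s - 14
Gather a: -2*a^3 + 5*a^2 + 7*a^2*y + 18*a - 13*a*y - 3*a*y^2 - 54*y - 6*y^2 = -2*a^3 + a^2*(7*y + 5) + a*(-3*y^2 - 13*y + 18) - 6*y^2 - 54*y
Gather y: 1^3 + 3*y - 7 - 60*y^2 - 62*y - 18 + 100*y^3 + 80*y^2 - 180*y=100*y^3 + 20*y^2 - 239*y - 24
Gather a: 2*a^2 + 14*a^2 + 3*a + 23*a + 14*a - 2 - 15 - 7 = 16*a^2 + 40*a - 24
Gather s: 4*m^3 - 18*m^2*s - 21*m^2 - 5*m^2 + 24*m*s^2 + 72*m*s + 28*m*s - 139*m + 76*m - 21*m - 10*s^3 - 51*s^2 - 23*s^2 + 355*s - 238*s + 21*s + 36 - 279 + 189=4*m^3 - 26*m^2 - 84*m - 10*s^3 + s^2*(24*m - 74) + s*(-18*m^2 + 100*m + 138) - 54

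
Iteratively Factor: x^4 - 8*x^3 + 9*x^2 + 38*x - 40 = (x - 4)*(x^3 - 4*x^2 - 7*x + 10) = (x - 4)*(x + 2)*(x^2 - 6*x + 5) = (x - 5)*(x - 4)*(x + 2)*(x - 1)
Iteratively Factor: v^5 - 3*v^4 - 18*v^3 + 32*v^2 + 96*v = (v + 3)*(v^4 - 6*v^3 + 32*v) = (v - 4)*(v + 3)*(v^3 - 2*v^2 - 8*v) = v*(v - 4)*(v + 3)*(v^2 - 2*v - 8) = v*(v - 4)^2*(v + 3)*(v + 2)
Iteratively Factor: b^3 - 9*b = (b + 3)*(b^2 - 3*b) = (b - 3)*(b + 3)*(b)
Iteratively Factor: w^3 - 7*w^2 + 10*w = (w)*(w^2 - 7*w + 10) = w*(w - 2)*(w - 5)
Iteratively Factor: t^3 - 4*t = (t + 2)*(t^2 - 2*t) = (t - 2)*(t + 2)*(t)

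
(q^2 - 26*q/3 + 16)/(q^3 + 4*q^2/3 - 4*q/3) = (3*q^2 - 26*q + 48)/(q*(3*q^2 + 4*q - 4))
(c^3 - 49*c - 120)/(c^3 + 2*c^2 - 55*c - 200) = (c + 3)/(c + 5)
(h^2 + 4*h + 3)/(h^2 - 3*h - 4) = (h + 3)/(h - 4)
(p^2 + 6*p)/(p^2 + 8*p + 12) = p/(p + 2)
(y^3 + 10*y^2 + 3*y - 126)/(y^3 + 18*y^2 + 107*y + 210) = (y - 3)/(y + 5)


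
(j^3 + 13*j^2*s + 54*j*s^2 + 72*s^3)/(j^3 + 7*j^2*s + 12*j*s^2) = (j + 6*s)/j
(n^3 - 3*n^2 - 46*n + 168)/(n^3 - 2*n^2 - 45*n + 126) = (n - 4)/(n - 3)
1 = 1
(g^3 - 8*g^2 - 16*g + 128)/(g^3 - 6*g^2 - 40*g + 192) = (g + 4)/(g + 6)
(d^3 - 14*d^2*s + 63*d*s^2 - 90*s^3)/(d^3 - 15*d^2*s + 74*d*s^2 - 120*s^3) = (-d + 3*s)/(-d + 4*s)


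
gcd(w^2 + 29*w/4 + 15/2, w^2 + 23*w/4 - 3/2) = w + 6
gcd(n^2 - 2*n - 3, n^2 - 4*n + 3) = n - 3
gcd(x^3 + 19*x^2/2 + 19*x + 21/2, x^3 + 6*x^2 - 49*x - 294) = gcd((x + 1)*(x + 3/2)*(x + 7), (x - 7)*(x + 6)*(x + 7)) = x + 7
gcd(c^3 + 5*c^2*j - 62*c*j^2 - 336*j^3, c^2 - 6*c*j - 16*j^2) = c - 8*j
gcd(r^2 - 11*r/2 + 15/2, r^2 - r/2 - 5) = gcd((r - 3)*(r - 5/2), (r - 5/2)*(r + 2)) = r - 5/2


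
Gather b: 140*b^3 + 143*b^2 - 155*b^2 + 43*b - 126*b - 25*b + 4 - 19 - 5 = 140*b^3 - 12*b^2 - 108*b - 20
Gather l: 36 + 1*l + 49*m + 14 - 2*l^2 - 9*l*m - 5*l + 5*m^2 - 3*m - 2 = -2*l^2 + l*(-9*m - 4) + 5*m^2 + 46*m + 48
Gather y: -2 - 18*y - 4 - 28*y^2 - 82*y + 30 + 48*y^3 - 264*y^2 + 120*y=48*y^3 - 292*y^2 + 20*y + 24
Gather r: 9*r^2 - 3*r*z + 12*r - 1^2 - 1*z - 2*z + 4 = 9*r^2 + r*(12 - 3*z) - 3*z + 3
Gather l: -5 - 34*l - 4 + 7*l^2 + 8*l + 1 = 7*l^2 - 26*l - 8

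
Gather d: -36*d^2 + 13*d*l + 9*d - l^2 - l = -36*d^2 + d*(13*l + 9) - l^2 - l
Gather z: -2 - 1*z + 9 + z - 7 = 0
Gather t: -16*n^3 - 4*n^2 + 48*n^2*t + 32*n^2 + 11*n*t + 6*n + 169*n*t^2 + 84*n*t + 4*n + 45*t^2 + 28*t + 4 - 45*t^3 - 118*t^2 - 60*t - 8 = -16*n^3 + 28*n^2 + 10*n - 45*t^3 + t^2*(169*n - 73) + t*(48*n^2 + 95*n - 32) - 4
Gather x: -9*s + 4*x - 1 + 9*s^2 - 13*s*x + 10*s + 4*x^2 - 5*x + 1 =9*s^2 + s + 4*x^2 + x*(-13*s - 1)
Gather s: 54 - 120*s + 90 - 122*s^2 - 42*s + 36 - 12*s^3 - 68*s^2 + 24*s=-12*s^3 - 190*s^2 - 138*s + 180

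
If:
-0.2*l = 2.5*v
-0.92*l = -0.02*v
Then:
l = 0.00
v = 0.00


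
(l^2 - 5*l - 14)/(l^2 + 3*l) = (l^2 - 5*l - 14)/(l*(l + 3))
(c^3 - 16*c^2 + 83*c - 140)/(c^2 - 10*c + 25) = (c^2 - 11*c + 28)/(c - 5)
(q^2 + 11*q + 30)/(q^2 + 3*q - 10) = (q + 6)/(q - 2)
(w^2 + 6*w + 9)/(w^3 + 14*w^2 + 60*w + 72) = (w^2 + 6*w + 9)/(w^3 + 14*w^2 + 60*w + 72)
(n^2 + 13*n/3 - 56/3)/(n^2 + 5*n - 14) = (n - 8/3)/(n - 2)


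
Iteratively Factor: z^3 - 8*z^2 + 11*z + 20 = (z - 5)*(z^2 - 3*z - 4) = (z - 5)*(z + 1)*(z - 4)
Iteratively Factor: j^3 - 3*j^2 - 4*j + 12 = (j - 3)*(j^2 - 4) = (j - 3)*(j - 2)*(j + 2)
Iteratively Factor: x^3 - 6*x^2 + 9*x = (x - 3)*(x^2 - 3*x) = x*(x - 3)*(x - 3)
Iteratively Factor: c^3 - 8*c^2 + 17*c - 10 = (c - 1)*(c^2 - 7*c + 10) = (c - 5)*(c - 1)*(c - 2)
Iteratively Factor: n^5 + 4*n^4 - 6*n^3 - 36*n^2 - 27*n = (n + 3)*(n^4 + n^3 - 9*n^2 - 9*n) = n*(n + 3)*(n^3 + n^2 - 9*n - 9) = n*(n - 3)*(n + 3)*(n^2 + 4*n + 3) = n*(n - 3)*(n + 3)^2*(n + 1)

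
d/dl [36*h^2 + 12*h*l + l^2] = 12*h + 2*l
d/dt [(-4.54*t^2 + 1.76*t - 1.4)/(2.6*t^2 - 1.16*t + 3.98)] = (0.690399999999999*t^2 - 28.8584*t + 5.3808)/(6.76*t^4 - 6.032*t^3 + 22.0416*t^2 - 9.2336*t + 15.8404)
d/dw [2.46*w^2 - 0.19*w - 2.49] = 4.92*w - 0.19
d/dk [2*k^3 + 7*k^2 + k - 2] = 6*k^2 + 14*k + 1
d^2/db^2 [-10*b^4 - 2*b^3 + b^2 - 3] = -120*b^2 - 12*b + 2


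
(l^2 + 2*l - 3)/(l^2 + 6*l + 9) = (l - 1)/(l + 3)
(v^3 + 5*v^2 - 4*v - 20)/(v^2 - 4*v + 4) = (v^2 + 7*v + 10)/(v - 2)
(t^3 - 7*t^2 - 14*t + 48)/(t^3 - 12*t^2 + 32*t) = (t^2 + t - 6)/(t*(t - 4))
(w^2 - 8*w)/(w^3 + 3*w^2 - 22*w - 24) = w*(w - 8)/(w^3 + 3*w^2 - 22*w - 24)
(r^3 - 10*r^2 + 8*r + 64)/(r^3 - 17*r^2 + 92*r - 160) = (r + 2)/(r - 5)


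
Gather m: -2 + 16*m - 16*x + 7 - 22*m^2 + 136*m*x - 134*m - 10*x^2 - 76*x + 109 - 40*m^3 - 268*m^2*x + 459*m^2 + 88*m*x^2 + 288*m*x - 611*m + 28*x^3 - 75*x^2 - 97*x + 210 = -40*m^3 + m^2*(437 - 268*x) + m*(88*x^2 + 424*x - 729) + 28*x^3 - 85*x^2 - 189*x + 324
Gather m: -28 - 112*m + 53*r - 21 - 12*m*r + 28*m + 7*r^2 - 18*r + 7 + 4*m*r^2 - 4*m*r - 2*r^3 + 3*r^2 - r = m*(4*r^2 - 16*r - 84) - 2*r^3 + 10*r^2 + 34*r - 42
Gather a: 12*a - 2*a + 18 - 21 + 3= 10*a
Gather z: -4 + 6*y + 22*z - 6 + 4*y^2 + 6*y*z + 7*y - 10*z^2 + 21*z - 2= 4*y^2 + 13*y - 10*z^2 + z*(6*y + 43) - 12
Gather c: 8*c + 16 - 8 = 8*c + 8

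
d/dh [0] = 0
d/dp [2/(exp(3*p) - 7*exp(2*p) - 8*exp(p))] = 2*(-3*exp(2*p) + 14*exp(p) + 8)*exp(-p)/(-exp(2*p) + 7*exp(p) + 8)^2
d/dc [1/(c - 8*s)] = -1/(c - 8*s)^2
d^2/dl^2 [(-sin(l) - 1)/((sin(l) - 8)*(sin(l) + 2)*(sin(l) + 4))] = (4*sin(l)^7 + 3*sin(l)^6 + 136*sin(l)^5 + 688*sin(l)^4 - 8*sin(l)^3 - 2024*sin(l)^2 + 1440*sin(l) + 2176)/((sin(l) - 8)^3*(sin(l) + 2)^3*(sin(l) + 4)^3)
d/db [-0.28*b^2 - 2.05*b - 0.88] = -0.56*b - 2.05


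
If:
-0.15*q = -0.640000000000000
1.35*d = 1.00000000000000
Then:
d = 0.74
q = 4.27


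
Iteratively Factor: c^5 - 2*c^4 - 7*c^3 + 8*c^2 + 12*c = (c + 1)*(c^4 - 3*c^3 - 4*c^2 + 12*c) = (c + 1)*(c + 2)*(c^3 - 5*c^2 + 6*c) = (c - 2)*(c + 1)*(c + 2)*(c^2 - 3*c) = (c - 3)*(c - 2)*(c + 1)*(c + 2)*(c)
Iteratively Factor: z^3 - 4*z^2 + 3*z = (z - 1)*(z^2 - 3*z) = z*(z - 1)*(z - 3)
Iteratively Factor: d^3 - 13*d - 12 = (d + 3)*(d^2 - 3*d - 4) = (d - 4)*(d + 3)*(d + 1)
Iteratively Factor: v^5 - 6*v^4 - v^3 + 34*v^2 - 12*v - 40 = (v - 5)*(v^4 - v^3 - 6*v^2 + 4*v + 8) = (v - 5)*(v - 2)*(v^3 + v^2 - 4*v - 4) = (v - 5)*(v - 2)*(v + 2)*(v^2 - v - 2) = (v - 5)*(v - 2)*(v + 1)*(v + 2)*(v - 2)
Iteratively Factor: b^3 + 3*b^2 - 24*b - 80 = (b + 4)*(b^2 - b - 20) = (b + 4)^2*(b - 5)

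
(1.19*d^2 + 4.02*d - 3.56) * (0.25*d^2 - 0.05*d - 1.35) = 0.2975*d^4 + 0.9455*d^3 - 2.6975*d^2 - 5.249*d + 4.806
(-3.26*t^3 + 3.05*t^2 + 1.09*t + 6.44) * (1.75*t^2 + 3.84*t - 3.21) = -5.705*t^5 - 7.1809*t^4 + 24.0841*t^3 + 5.6651*t^2 + 21.2307*t - 20.6724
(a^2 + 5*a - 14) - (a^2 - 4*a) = 9*a - 14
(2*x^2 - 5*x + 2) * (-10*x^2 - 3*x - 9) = -20*x^4 + 44*x^3 - 23*x^2 + 39*x - 18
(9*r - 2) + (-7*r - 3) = 2*r - 5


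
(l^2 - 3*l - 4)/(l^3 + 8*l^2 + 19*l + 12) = (l - 4)/(l^2 + 7*l + 12)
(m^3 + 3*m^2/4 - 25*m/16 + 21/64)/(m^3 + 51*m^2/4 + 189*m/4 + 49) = (m^2 - m + 3/16)/(m^2 + 11*m + 28)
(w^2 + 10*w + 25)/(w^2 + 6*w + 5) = (w + 5)/(w + 1)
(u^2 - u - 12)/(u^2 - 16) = (u + 3)/(u + 4)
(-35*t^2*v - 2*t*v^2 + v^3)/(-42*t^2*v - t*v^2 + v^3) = (5*t + v)/(6*t + v)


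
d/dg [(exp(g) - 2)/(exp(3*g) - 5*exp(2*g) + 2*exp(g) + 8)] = (3 - 2*exp(g))*exp(g)/(exp(4*g) - 6*exp(3*g) + exp(2*g) + 24*exp(g) + 16)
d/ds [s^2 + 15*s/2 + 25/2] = 2*s + 15/2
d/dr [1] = 0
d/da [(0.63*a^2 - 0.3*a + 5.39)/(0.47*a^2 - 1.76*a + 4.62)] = (-0.9678*a^2 + 0.7546*a + 8.1004)/(0.2209*a^4 - 1.6544*a^3 + 7.4404*a^2 - 16.2624*a + 21.3444)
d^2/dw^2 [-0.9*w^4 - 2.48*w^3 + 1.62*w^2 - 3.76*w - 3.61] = -10.8*w^2 - 14.88*w + 3.24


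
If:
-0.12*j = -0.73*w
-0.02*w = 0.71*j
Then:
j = 0.00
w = 0.00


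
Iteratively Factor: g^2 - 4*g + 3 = (g - 1)*(g - 3)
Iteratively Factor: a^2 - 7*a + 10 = (a - 5)*(a - 2)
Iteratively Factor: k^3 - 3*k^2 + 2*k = (k)*(k^2 - 3*k + 2) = k*(k - 2)*(k - 1)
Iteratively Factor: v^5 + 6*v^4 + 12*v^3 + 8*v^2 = (v + 2)*(v^4 + 4*v^3 + 4*v^2) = v*(v + 2)*(v^3 + 4*v^2 + 4*v) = v^2*(v + 2)*(v^2 + 4*v + 4) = v^2*(v + 2)^2*(v + 2)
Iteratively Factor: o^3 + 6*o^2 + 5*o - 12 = (o - 1)*(o^2 + 7*o + 12) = (o - 1)*(o + 3)*(o + 4)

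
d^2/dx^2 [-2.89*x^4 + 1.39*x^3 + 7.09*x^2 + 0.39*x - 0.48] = -34.68*x^2 + 8.34*x + 14.18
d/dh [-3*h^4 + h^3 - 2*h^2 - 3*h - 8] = -12*h^3 + 3*h^2 - 4*h - 3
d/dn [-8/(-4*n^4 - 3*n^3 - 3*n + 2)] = 8*(-16*n^3 - 9*n^2 - 3)/(4*n^4 + 3*n^3 + 3*n - 2)^2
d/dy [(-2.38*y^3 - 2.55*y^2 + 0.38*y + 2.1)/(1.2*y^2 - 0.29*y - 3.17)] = (-2.856*y^4 + 1.3804*y^3 + 22.9173*y^2 + 11.127*y - 0.5956)/(1.44*y^4 - 0.696*y^3 - 7.5239*y^2 + 1.8386*y + 10.0489)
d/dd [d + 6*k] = 1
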